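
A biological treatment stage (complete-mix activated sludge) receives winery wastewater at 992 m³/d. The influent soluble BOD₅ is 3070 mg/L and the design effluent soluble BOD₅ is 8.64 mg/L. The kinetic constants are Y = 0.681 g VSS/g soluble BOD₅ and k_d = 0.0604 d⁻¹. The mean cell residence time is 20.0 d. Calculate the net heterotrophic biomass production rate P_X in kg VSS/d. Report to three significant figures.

The observed yield is Y_obs = Y/(1 + k_d·θ_c) = 0.681 / (1 + 0.0604 × 20.0) = 0.681 / 2.208 = 0.3084 g VSS per g soluble BOD₅ removed.
Q·(S₀ − S) = 992 × (3070 − 8.64) × 10⁻³ = 3037 kg/d removed.
P_X = Y_obs · Q(S₀ − S) = 0.3084 × 3037 = 936.6 kg VSS/d.

P_X ≈ 937 kg VSS/d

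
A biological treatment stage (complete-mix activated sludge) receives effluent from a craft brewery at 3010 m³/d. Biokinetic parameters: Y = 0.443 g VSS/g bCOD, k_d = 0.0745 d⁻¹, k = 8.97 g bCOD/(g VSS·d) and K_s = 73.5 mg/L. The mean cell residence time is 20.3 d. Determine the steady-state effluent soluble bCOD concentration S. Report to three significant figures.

From the Monod/SRT balance for a CMAS, S = K_s·(1+k_d θ_c)/[θ_c·(Y k − k_d) − 1] = 73.5 × (1 + 0.0745 × 20.3) / [20.3 × (0.443 × 8.97 − 0.0745) − 1] = 184.7 / 78.15 = 2.363 mg/L.

S ≈ 2.36 mg/L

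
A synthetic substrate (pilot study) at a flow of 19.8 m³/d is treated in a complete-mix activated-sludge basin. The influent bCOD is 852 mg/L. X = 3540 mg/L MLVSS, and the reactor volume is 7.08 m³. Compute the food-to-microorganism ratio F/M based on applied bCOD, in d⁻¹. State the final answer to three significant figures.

Food-to-microorganism ratio F/M = Q S₀ / (V X) = 19.8 × 852 / (7.080 × 3540) = 0.6731 d⁻¹.

F/M ≈ 0.673 d⁻¹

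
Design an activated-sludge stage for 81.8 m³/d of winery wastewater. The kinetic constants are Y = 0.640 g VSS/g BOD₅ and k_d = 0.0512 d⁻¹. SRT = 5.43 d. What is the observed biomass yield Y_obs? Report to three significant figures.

Y_obs ≈ 0.501 g VSS/g BOD₅

The observed yield is Y_obs = Y/(1 + k_d·θ_c) = 0.640 / (1 + 0.0512 × 5.43) = 0.640 / 1.278 = 0.5008 g VSS per g BOD₅ removed.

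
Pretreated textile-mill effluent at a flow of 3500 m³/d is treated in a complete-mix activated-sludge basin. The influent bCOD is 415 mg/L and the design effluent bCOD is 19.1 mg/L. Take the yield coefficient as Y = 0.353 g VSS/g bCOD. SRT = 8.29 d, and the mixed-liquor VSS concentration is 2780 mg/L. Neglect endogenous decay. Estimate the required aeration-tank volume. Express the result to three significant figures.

Biomass mass balance (decay neglected): V·X = Y·Q·(S₀ − S)·θ_c, so V = 0.353 × 3500 × (415 − 19.1) × 8.29 / 2780 = 1459 m³.

V ≈ 1460 m³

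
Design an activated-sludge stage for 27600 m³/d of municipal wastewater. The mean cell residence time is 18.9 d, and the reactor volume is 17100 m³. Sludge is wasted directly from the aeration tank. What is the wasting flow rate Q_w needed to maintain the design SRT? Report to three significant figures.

Q_w ≈ 905 m³/d

For wasting at MLVSS concentration, Q_w = V/θ_c = 17100/18.9 = 904.8 m³/d.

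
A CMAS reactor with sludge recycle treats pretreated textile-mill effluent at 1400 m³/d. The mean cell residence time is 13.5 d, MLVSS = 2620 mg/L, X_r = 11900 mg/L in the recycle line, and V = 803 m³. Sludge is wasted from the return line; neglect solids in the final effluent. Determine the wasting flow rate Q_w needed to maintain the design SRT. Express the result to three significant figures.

Q_w ≈ 13.1 m³/d

Q_w = (V·X)/(θ_c X_r) = 803.0 × 2620 / (13.5 × 11900) = 13.10 m³/d.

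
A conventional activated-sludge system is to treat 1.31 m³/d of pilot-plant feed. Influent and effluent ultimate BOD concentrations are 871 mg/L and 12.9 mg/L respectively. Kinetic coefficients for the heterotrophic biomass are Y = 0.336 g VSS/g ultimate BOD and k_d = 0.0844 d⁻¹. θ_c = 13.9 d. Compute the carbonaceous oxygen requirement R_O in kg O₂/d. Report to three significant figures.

R_O ≈ 0.877 kg O₂/d

Y_obs = Y / (1 + k_d θ_c) = 0.336 / (1 + 0.0844 × 13.9) = 0.336 / 2.173 = 0.1546.
Q·(S₀ − S) = 1.31 × (871 − 12.9) × 10⁻³ = 1.124 kg/d removed.
P_X = Y_obs·Q·(S₀ − S) = 0.1546 × 1.124 = 0.1738 kg VSS/d.
Carbonaceous O₂ demand = substrate oxidised − cell-mass equivalent = 1.124 − 1.42 × 0.1738 = 0.8773 kg O₂/d.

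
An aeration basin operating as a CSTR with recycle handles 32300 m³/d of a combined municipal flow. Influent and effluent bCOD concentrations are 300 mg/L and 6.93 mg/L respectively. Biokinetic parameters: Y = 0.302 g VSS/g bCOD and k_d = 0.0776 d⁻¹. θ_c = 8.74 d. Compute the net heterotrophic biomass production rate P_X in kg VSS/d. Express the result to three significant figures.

P_X ≈ 1700 kg VSS/d

Observed yield with endogenous decay: Y_obs = Y / (1 + k_d·θ_c) = 0.302 / (1 + 0.0776 × 8.74) = 0.302 / 1.678 = 0.1800 g VSS/g bCOD.
Substrate removed = Q·(S₀ − S) = 32300 m³/d × (300 − 6.93) g/m³ = 9.47×10^6 g/d = 9466 kg/d.
Biomass produced: P_X = Y_obs·Q·ΔS = 0.1800 × 9466 ≈ 1703 kg VSS/d.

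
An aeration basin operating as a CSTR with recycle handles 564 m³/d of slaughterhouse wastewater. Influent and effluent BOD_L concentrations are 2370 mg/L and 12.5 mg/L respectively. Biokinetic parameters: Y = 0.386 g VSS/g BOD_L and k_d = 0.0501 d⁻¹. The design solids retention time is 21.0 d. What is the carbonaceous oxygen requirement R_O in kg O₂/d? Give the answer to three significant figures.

Correct the yield for decay: Y_obs = Y/(1 + k_d θ_c) = 0.386 / (1 + 0.0501 × 21.0) = 0.386 / 2.052 = 0.1881.
Substrate removed = Q·(S₀ − S) = 564 m³/d × (2370 − 12.5) g/m³ = 1.33×10^6 g/d = 1330 kg/d.
P_X = Y_obs·Q·(S₀ − S) = 0.1881 × 1330 = 250.1 kg VSS/d.
R_O = Q·ΔS − 1.42 P_X = 1330 − 355.1 = 974.5 kg O₂/d.

R_O ≈ 974 kg O₂/d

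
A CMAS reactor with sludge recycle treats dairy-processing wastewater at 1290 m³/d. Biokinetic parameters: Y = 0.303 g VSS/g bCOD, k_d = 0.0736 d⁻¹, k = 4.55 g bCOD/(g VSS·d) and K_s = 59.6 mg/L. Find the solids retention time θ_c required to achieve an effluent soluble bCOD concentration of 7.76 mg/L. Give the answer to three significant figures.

θ_c ≈ 11.7 d

Specific growth rate at S = 7.76 mg/L: μ = YkS/(K_s+S) = 0.303·4.55·7.76/(59.6+7.76) = 0.1588 d⁻¹.
1/θ_c = 0.1588 − 0.0736 = 0.08522 d⁻¹, so θ_c = 11.73 d.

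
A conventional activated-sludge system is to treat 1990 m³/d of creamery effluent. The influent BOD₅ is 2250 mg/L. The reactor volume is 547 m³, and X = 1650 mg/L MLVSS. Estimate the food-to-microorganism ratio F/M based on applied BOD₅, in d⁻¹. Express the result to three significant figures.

F/M ≈ 4.96 d⁻¹

F/M = applied load / biomass = Q·S₀/(V·X) = 1990 × 2250 / (547.0 × 1650) = 4.961 d⁻¹.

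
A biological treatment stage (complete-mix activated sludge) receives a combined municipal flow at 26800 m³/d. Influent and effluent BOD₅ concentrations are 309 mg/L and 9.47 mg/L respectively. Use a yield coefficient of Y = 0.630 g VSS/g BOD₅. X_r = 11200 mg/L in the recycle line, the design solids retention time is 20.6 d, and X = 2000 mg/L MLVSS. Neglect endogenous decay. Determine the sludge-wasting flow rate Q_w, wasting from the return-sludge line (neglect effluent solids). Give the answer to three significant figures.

Q_w ≈ 452 m³/d

With k_d = 0 the design equation reduces to V = Y Q (S₀−S) θ_c / X = 0.630 × 26800 × (309 − 9.47) × 20.6 / 2000 = 52090 m³.
θ_c = V·X/(Q_w·X_r) when wasting from the recycle, so Q_w = V·X/(θ_c·X_r) = 52090 × 2000 / (20.6 × 11200) = 451.5 m³/d.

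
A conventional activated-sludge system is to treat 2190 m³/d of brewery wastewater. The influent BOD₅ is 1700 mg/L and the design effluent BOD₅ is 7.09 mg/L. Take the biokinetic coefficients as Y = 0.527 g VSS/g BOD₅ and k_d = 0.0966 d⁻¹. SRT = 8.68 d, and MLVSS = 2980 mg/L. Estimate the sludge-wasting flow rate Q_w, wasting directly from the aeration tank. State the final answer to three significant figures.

Rearranging the biomass balance for a CMAS with decay, V = Y·Q·ΔS·θ_c / [X·(1+k_d θ_c)] = 0.527 × 2190 × (1700 − 7.09) × 8.68 / [2980 × (1 + 0.0966 × 8.68)] = 1.7×10^7 / 5479 = 3096 m³.
With mixed-liquor wasting, θ_c = V/Q_w, so Q_w = V/θ_c = 3096/8.68 = 356.6 m³/d.

Q_w ≈ 357 m³/d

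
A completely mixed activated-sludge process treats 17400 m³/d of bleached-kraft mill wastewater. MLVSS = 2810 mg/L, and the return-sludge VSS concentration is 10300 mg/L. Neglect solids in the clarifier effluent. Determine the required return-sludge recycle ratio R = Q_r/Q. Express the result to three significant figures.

R = Q_r/Q = X/(X_r − X) = 2810 / (10300 − 2810) = 0.3752.

R ≈ 0.375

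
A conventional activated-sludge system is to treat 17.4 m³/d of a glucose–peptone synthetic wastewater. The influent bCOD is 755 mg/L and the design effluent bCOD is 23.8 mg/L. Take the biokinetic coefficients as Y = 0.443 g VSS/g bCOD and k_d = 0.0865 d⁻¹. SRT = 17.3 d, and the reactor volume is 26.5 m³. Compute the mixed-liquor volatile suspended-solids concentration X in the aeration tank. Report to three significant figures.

Solving the biomass balance for X: X = Y Q (S₀−S) θ_c / [V (1+k_d θ_c)] = 0.443 × 17.4 × (755 − 23.8) × 17.3 / [26.5 × (1 + 0.0865 × 17.3)] = 1474 mg/L.

X ≈ 1470 mg/L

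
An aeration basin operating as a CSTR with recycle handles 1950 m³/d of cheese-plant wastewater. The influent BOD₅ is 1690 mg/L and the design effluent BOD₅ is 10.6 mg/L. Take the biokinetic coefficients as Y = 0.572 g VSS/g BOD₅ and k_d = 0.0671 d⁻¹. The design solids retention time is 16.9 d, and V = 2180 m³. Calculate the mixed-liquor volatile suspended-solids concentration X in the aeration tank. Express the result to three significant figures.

From V·X·(1 + k_d·θ_c) = Y·Q·(S₀ − S)·θ_c: X = 0.572 × 1950 × (1690 − 10.6) × 16.9 / [2180 × (1 + 0.0671 × 16.9)] = 6805 mg/L.

X ≈ 6800 mg/L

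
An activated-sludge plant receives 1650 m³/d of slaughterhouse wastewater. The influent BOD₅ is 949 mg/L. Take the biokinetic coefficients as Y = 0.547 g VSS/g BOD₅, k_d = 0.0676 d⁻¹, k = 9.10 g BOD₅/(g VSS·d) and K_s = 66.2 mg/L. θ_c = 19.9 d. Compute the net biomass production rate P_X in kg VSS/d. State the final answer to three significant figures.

From the Monod/SRT balance for a CMAS, S = K_s·(1+k_d θ_c)/[θ_c·(Y k − k_d) − 1] = 66.2 × (1 + 0.0676 × 19.9) / [19.9 × (0.547 × 9.10 − 0.0676) − 1] = 155.3 / 96.71 = 1.605 mg/L.
Correct the yield for decay: Y_obs = Y/(1 + k_d θ_c) = 0.547 / (1 + 0.0676 × 19.9) = 0.547 / 2.345 = 0.2332.
Substrate removed = Q·(S₀ − S) = 1650 m³/d × (949 − 1.61) g/m³ = 1.56×10^6 g/d = 1563 kg/d.
So the net sludge growth is P_X = 0.2332 × 1563 = 364.6 kg VSS/d.

P_X ≈ 365 kg VSS/d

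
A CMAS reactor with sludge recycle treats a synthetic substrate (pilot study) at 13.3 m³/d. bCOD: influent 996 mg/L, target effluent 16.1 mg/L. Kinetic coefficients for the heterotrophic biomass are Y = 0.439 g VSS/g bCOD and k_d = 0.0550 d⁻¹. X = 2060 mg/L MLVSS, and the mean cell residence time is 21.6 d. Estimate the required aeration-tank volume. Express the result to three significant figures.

From the SRT design equation V = Y Q (S₀−S) θ_c / [X (1 + k_d θ_c)] = 0.439 × 13.3 × (996 − 16.1) × 21.6 / [2060 × (1 + 0.0550 × 21.6)] = 1.24×10^5 / 4507 = 27.42 m³.

V ≈ 27.4 m³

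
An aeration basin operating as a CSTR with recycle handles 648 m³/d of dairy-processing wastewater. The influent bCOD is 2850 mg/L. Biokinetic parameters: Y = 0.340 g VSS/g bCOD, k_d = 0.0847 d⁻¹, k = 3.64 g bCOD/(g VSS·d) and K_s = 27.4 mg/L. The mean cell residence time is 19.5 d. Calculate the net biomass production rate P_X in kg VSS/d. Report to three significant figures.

P_X ≈ 237 kg VSS/d

From the Monod/SRT balance for a CMAS, S = K_s·(1+k_d θ_c)/[θ_c·(Y k − k_d) − 1] = 27.4 × (1 + 0.0847 × 19.5) / [19.5 × (0.340 × 3.64 − 0.0847) − 1] = 72.66 / 21.48 = 3.382 mg/L.
Correct the yield for decay: Y_obs = Y/(1 + k_d θ_c) = 0.340 / (1 + 0.0847 × 19.5) = 0.340 / 2.652 = 0.1282.
ΔS = 2850 − 3.38 = 2847 mg/L, so the substrate removal rate is 648 × 2847/1000 = 1845 kg bCOD/d.
P_X = Y_obs · Q(S₀ − S) = 0.1282 × 1845 = 236.5 kg VSS/d.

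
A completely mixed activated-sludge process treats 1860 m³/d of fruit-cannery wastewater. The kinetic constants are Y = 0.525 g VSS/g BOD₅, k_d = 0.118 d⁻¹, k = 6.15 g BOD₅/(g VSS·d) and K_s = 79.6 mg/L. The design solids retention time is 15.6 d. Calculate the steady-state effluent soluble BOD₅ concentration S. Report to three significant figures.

S ≈ 4.76 mg/L

From the Monod/SRT balance for a CMAS, S = K_s·(1+k_d θ_c)/[θ_c·(Y k − k_d) − 1] = 79.6 × (1 + 0.118 × 15.6) / [15.6 × (0.525 × 6.15 − 0.118) − 1] = 226.1 / 47.53 = 4.758 mg/L.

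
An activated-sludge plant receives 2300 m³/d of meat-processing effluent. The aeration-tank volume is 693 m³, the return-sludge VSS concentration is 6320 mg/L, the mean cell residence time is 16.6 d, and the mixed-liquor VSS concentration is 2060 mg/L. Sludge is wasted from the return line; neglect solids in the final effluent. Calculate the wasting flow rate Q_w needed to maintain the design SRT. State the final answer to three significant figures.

θ_c = V·X/(Q_w·X_r) when wasting from the recycle, so Q_w = V·X/(θ_c·X_r) = 693.0 × 2060 / (16.6 × 6320) = 13.61 m³/d.

Q_w ≈ 13.6 m³/d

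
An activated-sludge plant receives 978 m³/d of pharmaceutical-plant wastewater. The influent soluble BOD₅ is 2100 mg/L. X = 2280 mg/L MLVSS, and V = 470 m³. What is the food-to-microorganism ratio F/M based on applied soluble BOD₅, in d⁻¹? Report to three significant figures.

F/M ≈ 1.92 d⁻¹

Food-to-microorganism ratio F/M = Q S₀ / (V X) = 978 × 2100 / (470.0 × 2280) = 1.917 d⁻¹.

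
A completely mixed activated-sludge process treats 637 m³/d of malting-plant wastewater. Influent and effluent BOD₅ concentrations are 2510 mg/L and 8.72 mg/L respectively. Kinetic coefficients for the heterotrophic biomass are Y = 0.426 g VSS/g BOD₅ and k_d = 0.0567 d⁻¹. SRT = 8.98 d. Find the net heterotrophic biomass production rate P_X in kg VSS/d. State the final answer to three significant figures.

P_X ≈ 450 kg VSS/d

Observed yield with endogenous decay: Y_obs = Y / (1 + k_d·θ_c) = 0.426 / (1 + 0.0567 × 8.98) = 0.426 / 1.509 = 0.2823 g VSS/g BOD₅.
Q·(S₀ − S) = 637 × (2510 − 8.72) × 10⁻³ = 1593 kg/d removed.
Net biomass production P_X = Y_obs × Q·(S₀ − S) = 0.2823 × 1593 = 449.8 kg VSS/d.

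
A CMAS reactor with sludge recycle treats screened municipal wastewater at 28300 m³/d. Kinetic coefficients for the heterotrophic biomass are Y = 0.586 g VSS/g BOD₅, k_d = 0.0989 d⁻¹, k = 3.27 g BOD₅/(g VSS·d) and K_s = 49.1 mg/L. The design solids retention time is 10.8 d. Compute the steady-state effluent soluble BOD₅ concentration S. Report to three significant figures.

From the Monod/SRT balance for a CMAS, S = K_s·(1+k_d θ_c)/[θ_c·(Y k − k_d) − 1] = 49.1 × (1 + 0.0989 × 10.8) / [10.8 × (0.586 × 3.27 − 0.0989) − 1] = 101.5 / 18.63 = 5.451 mg/L.

S ≈ 5.45 mg/L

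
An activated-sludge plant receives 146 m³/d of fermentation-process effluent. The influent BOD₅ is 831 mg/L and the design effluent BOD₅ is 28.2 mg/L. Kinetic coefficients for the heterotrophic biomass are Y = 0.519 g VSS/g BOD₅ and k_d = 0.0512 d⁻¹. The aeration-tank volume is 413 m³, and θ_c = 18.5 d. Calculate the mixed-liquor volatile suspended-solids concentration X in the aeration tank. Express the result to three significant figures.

X ≈ 1400 mg/L

From V·X·(1 + k_d·θ_c) = Y·Q·(S₀ − S)·θ_c: X = 0.519 × 146 × (831 − 28.2) × 18.5 / [413 × (1 + 0.0512 × 18.5)] = 1399 mg/L.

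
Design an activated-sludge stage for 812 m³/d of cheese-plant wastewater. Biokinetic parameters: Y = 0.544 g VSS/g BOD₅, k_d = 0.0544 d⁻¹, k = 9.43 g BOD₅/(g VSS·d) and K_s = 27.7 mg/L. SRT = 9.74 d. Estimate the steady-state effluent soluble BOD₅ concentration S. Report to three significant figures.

Effluent substrate depends only on kinetics and SRT: S = K_s(1 + k_d θ_c) / [θ_c(Yk − k_d) − 1] = 27.7 × (1 + 0.0544 × 9.74) / [9.74 × (0.544 × 9.43 − 0.0544) − 1] = 42.38 / 48.44 = 0.8749 mg/L.

S ≈ 0.875 mg/L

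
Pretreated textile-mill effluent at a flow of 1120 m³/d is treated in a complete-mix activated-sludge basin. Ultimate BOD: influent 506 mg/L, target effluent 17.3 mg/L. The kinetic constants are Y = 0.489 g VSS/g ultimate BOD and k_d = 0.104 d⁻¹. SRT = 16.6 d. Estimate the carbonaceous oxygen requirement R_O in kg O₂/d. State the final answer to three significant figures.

Observed yield with endogenous decay: Y_obs = Y / (1 + k_d·θ_c) = 0.489 / (1 + 0.104 × 16.6) = 0.489 / 2.726 = 0.1794 g VSS/g ultimate BOD.
ΔS = 506 − 17.3 = 488.7 mg/L, so the substrate removal rate is 1120 × 488.7/1000 = 547.3 kg ultimate BOD/d.
P_X = Y_obs·Q·(S₀ − S) = 0.1794 × 547.3 = 98.17 kg VSS/d.
Carbonaceous O₂ demand = substrate oxidised − cell-mass equivalent = 547.3 − 1.42 × 98.17 = 407.9 kg O₂/d.

R_O ≈ 408 kg O₂/d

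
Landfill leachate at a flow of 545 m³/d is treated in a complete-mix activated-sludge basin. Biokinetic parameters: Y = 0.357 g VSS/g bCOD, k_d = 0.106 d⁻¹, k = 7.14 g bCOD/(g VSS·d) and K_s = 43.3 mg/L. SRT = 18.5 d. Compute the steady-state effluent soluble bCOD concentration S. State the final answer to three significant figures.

S ≈ 2.90 mg/L

For a completely mixed reactor with recycle the Lawrence–McCarty relation gives S = K_s·(1 + k_d·θ_c) / [θ_c·(Y·k − k_d) − 1] = 43.3 × (1 + 0.106 × 18.5) / [18.5 × (0.357 × 7.14 − 0.106) − 1] = 128.2 / 44.20 = 2.901 mg/L.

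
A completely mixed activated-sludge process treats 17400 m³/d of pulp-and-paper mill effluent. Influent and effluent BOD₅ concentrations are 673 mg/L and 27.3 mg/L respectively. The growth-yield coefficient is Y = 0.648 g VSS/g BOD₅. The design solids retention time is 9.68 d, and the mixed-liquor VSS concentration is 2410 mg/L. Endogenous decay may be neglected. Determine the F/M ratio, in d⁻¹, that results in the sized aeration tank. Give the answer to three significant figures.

With k_d = 0 the design equation reduces to V = Y Q (S₀−S) θ_c / X = 0.648 × 17400 × (673 − 27.3) × 9.68 / 2410 = 29242 m³.
F/M = applied load / biomass = Q·S₀/(V·X) = 17400 × 673 / (29242 × 2410) = 0.1662 d⁻¹.

F/M ≈ 0.166 d⁻¹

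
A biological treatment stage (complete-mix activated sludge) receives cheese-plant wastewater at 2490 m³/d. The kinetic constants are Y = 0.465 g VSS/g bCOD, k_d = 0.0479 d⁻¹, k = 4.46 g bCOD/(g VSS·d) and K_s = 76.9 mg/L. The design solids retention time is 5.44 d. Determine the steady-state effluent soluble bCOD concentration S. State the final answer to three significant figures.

From the Monod/SRT balance for a CMAS, S = K_s·(1+k_d θ_c)/[θ_c·(Y k − k_d) − 1] = 76.9 × (1 + 0.0479 × 5.44) / [5.44 × (0.465 × 4.46 − 0.0479) − 1] = 96.94 / 10.02 = 9.673 mg/L.

S ≈ 9.67 mg/L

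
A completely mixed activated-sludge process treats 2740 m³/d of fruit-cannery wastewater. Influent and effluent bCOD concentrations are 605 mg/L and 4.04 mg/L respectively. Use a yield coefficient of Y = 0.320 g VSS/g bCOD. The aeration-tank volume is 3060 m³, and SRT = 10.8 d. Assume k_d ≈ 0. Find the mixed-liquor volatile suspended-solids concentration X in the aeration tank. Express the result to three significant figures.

From V·X = Y·Q·(S₀ − S)·θ_c (decay neglected): X = 0.320 × 2740 × (605 − 4.04) × 10.8 / 3060 = 1860 mg/L.

X ≈ 1860 mg/L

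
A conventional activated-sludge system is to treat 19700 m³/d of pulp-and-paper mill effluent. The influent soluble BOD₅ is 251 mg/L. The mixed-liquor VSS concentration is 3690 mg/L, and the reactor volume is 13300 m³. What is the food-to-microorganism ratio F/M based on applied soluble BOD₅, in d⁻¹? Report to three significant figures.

F/M = applied load / biomass = Q·S₀/(V·X) = 19700 × 251 / (13300 × 3690) = 0.1008 d⁻¹.

F/M ≈ 0.101 d⁻¹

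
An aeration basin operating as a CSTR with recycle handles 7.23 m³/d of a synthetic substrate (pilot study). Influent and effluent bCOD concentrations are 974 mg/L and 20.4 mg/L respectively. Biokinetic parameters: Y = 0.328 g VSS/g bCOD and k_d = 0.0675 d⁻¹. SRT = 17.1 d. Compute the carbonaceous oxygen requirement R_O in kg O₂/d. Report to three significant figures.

R_O ≈ 5.40 kg O₂/d

Y_obs = Y / (1 + k_d θ_c) = 0.328 / (1 + 0.0675 × 17.1) = 0.328 / 2.154 = 0.1523.
ΔS = 974 − 20.4 = 953.6 mg/L, so the substrate removal rate is 7.23 × 953.6/1000 = 6.895 kg bCOD/d.
Net sludge production P_X = 0.1523 × 6.895 = 1.050 kg VSS/d.
Carbonaceous O₂ demand = substrate oxidised − cell-mass equivalent = 6.895 − 1.42 × 1.050 = 5.404 kg O₂/d.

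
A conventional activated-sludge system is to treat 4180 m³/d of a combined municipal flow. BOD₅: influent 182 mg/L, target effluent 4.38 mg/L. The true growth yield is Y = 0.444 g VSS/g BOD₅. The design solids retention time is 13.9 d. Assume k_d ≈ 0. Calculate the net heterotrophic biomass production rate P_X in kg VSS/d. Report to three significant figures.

P_X ≈ 330 kg VSS/d

No decay correction is needed, so Y_obs = Y = 0.444.
Substrate removed = Q·(S₀ − S) = 4180 m³/d × (182 − 4.38) g/m³ = 7.42×10^5 g/d = 742.5 kg/d.
So the net sludge growth is P_X = 0.4440 × 742.5 = 329.6 kg VSS/d.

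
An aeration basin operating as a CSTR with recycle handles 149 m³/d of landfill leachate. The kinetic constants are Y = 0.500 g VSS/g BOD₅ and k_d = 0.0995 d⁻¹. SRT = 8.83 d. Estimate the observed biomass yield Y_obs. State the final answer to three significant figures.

Observed yield with endogenous decay: Y_obs = Y / (1 + k_d·θ_c) = 0.500 / (1 + 0.0995 × 8.83) = 0.500 / 1.879 = 0.2662 g VSS/g BOD₅.

Y_obs ≈ 0.266 g VSS/g BOD₅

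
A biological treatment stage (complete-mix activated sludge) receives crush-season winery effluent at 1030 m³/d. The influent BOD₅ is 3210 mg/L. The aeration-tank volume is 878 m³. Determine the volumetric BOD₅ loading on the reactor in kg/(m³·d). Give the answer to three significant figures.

L_v ≈ 3.77 kg BOD₅/(m³·d)

Applied BOD₅ load per unit volume = Q·S₀/V = (1030 × 3210/1000)/878.0 = 3.766 kg BOD₅·m⁻³·d⁻¹.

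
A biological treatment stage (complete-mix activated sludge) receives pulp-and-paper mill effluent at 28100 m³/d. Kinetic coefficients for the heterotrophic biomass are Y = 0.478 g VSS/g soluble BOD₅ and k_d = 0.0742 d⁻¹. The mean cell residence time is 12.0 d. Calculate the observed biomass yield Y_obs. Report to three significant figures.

Y_obs ≈ 0.253 g VSS/g soluble BOD₅

Correct the yield for decay: Y_obs = Y/(1 + k_d θ_c) = 0.478 / (1 + 0.0742 × 12.0) = 0.478 / 1.890 = 0.2529.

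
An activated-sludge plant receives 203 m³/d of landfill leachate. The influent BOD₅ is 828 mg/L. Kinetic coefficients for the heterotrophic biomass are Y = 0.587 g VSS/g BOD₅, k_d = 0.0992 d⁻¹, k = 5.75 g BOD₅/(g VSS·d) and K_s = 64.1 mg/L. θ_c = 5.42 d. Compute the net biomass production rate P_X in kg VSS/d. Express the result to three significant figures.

P_X ≈ 63.7 kg VSS/d

For a completely mixed reactor with recycle the Lawrence–McCarty relation gives S = K_s·(1 + k_d·θ_c) / [θ_c·(Y·k − k_d) − 1] = 64.1 × (1 + 0.0992 × 5.42) / [5.42 × (0.587 × 5.75 − 0.0992) − 1] = 98.56 / 16.76 = 5.882 mg/L.
The observed yield is Y_obs = Y/(1 + k_d·θ_c) = 0.587 / (1 + 0.0992 × 5.42) = 0.587 / 1.538 = 0.3817 g VSS per g BOD₅ removed.
ΔS = 828 − 5.88 = 822.1 mg/L, so the substrate removal rate is 203 × 822.1/1000 = 166.9 kg BOD₅/d.
P_X = Y_obs · Q(S₀ − S) = 0.3817 × 166.9 = 63.71 kg VSS/d.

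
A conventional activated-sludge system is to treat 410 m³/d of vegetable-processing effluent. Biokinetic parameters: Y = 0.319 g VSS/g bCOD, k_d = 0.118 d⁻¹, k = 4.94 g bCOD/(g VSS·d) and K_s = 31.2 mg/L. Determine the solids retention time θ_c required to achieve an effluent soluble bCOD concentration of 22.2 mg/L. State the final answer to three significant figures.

At the target effluent, Y k S/(K_s+S) = 0.319×4.94×22.2/53.40 = 0.6551 d⁻¹.
1/θ_c = 0.6551 − 0.118 = 0.5371 d⁻¹, so θ_c = 1.862 d.

θ_c ≈ 1.86 d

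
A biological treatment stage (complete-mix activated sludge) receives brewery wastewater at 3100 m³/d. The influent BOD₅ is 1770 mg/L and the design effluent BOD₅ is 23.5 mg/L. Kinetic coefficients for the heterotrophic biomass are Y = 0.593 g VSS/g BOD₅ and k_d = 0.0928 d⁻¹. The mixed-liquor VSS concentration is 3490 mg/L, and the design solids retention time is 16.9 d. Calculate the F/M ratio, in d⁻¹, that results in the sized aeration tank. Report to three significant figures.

From the SRT design equation V = Y Q (S₀−S) θ_c / [X (1 + k_d θ_c)] = 0.593 × 3100 × (1770 − 23.5) × 16.9 / [3490 × (1 + 0.0928 × 16.9)] = 5.43×10^7 / 8963 = 6053 m³.
F/M = applied load / biomass = Q·S₀/(V·X) = 3100 × 1770 / (6053 × 3490) = 0.2597 d⁻¹.

F/M ≈ 0.260 d⁻¹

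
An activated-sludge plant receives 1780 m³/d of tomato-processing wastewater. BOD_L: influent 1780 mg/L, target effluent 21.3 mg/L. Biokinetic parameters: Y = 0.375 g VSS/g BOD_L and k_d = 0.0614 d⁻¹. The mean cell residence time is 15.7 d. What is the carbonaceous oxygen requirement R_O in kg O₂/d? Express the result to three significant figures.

R_O ≈ 2280 kg O₂/d

The observed yield is Y_obs = Y/(1 + k_d·θ_c) = 0.375 / (1 + 0.0614 × 15.7) = 0.375 / 1.964 = 0.1909 g VSS per g BOD_L removed.
Q·(S₀ − S) = 1780 × (1780 − 21.3) × 10⁻³ = 3130 kg/d removed.
P_X = Y_obs·Q·(S₀ − S) = 0.1909 × 3130 = 597.7 kg VSS/d.
R_O = Q·(S₀ − S) − 1.42·P_X = 3130 − 1.42 × 597.7 = 2282 kg O₂/d.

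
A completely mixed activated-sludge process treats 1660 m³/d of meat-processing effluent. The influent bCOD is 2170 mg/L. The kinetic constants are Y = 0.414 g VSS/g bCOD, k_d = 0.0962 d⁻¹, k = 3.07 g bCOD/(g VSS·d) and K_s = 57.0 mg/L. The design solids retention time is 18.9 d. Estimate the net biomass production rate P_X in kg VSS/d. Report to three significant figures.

P_X ≈ 527 kg VSS/d

For a completely mixed reactor with recycle the Lawrence–McCarty relation gives S = K_s·(1 + k_d·θ_c) / [θ_c·(Y·k − k_d) − 1] = 57.0 × (1 + 0.0962 × 18.9) / [18.9 × (0.414 × 3.07 − 0.0962) − 1] = 160.6 / 21.20 = 7.576 mg/L.
Y_obs = Y / (1 + k_d θ_c) = 0.414 / (1 + 0.0962 × 18.9) = 0.414 / 2.818 = 0.1469.
Substrate removed = Q·(S₀ − S) = 1660 m³/d × (2170 − 7.58) g/m³ = 3.59×10^6 g/d = 3590 kg/d.
Net biomass production P_X = Y_obs × Q·(S₀ − S) = 0.1469 × 3590 = 527.3 kg VSS/d.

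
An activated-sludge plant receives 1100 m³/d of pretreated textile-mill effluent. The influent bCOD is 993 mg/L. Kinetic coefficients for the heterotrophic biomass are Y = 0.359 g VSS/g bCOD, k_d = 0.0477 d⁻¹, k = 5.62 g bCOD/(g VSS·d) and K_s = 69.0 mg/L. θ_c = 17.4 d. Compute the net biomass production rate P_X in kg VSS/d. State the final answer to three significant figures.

P_X ≈ 213 kg VSS/d

Effluent substrate depends only on kinetics and SRT: S = K_s(1 + k_d θ_c) / [θ_c(Yk − k_d) − 1] = 69.0 × (1 + 0.0477 × 17.4) / [17.4 × (0.359 × 5.62 − 0.0477) − 1] = 126.3 / 33.28 = 3.795 mg/L.
Correct the yield for decay: Y_obs = Y/(1 + k_d θ_c) = 0.359 / (1 + 0.0477 × 17.4) = 0.359 / 1.830 = 0.1962.
Q·(S₀ − S) = 1100 × (993 − 3.79) × 10⁻³ = 1088 kg/d removed.
P_X = Y_obs · Q(S₀ − S) = 0.1962 × 1088 = 213.5 kg VSS/d.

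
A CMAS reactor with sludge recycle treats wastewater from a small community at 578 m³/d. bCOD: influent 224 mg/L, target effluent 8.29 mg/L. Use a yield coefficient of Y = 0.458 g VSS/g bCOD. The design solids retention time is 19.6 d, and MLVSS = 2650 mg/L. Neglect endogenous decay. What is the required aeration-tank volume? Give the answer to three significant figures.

Biomass mass balance (decay neglected): V·X = Y·Q·(S₀ − S)·θ_c, so V = 0.458 × 578 × (224 − 8.29) × 19.6 / 2650 = 422.4 m³.

V ≈ 422 m³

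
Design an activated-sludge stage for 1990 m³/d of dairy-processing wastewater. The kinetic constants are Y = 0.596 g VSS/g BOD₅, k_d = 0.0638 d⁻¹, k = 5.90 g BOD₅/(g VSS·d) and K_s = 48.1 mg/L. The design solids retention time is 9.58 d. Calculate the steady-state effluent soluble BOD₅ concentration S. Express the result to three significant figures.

S ≈ 2.42 mg/L

From the Monod/SRT balance for a CMAS, S = K_s·(1+k_d θ_c)/[θ_c·(Y k − k_d) − 1] = 48.1 × (1 + 0.0638 × 9.58) / [9.58 × (0.596 × 5.90 − 0.0638) − 1] = 77.50 / 32.08 = 2.416 mg/L.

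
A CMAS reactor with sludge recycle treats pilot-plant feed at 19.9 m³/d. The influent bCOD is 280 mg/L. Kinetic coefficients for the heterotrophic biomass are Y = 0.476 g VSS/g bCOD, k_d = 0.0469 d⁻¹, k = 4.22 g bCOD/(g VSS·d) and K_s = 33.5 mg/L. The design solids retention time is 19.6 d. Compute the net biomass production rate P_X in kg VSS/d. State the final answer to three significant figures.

From the Monod/SRT balance for a CMAS, S = K_s·(1+k_d θ_c)/[θ_c·(Y k − k_d) − 1] = 33.5 × (1 + 0.0469 × 19.6) / [19.6 × (0.476 × 4.22 − 0.0469) − 1] = 64.29 / 37.45 = 1.717 mg/L.
Correct the yield for decay: Y_obs = Y/(1 + k_d θ_c) = 0.476 / (1 + 0.0469 × 19.6) = 0.476 / 1.919 = 0.2480.
Mass of bCOD removed per day: Q(S₀ − S) = 19.9 × 278.3 g/m³ = 5.538 kg/d.
P_X = Y_obs · Q(S₀ − S) = 0.2480 × 5.538 = 1.373 kg VSS/d.

P_X ≈ 1.37 kg VSS/d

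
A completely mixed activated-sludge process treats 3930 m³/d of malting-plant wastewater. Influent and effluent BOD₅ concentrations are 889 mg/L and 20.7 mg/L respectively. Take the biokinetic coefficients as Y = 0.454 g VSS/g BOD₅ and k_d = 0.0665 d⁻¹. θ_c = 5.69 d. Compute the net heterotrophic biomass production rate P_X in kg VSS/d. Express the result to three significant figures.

Y_obs = Y / (1 + k_d θ_c) = 0.454 / (1 + 0.0665 × 5.69) = 0.454 / 1.378 = 0.3294.
Q·(S₀ − S) = 3930 × (889 − 20.7) × 10⁻³ = 3412 kg/d removed.
So the net sludge growth is P_X = 0.3294 × 3412 = 1124 kg VSS/d.

P_X ≈ 1120 kg VSS/d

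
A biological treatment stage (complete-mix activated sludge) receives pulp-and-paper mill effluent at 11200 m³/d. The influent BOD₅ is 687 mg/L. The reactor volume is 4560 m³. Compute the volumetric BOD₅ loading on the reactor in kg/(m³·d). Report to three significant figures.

Applied BOD₅ load per unit volume = Q·S₀/V = (11200 × 687/1000)/4560 = 1.687 kg BOD₅·m⁻³·d⁻¹.

L_v ≈ 1.69 kg BOD₅/(m³·d)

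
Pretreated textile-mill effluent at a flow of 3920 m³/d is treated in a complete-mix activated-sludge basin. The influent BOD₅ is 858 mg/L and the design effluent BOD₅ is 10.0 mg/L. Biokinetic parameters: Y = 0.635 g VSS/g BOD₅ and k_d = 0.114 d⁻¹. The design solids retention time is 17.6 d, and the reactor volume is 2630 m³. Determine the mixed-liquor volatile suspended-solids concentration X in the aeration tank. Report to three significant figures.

X = Y·Q·ΔS·θ_c / [V·(1 + k_d θ_c)] = 0.635 × 3920 × (858 − 10.0) × 17.6 / [2630 × (1 + 0.114 × 17.6)] = 4699 mg/L.

X ≈ 4700 mg/L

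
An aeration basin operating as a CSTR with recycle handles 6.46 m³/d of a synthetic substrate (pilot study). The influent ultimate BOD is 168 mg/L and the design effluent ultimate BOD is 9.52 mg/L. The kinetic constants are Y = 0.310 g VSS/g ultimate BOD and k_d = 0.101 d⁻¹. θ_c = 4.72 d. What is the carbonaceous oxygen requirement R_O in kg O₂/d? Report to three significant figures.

Observed yield with endogenous decay: Y_obs = Y / (1 + k_d·θ_c) = 0.310 / (1 + 0.101 × 4.72) = 0.310 / 1.477 = 0.2099 g VSS/g ultimate BOD.
ΔS = 168 − 9.52 = 158.5 mg/L, so the substrate removal rate is 6.46 × 158.5/1000 = 1.024 kg ultimate BOD/d.
Net sludge production P_X = 0.2099 × 1.024 = 0.2149 kg VSS/d.
R_O = Q·(S₀ − S) − 1.42·P_X = 1.024 − 1.42 × 0.2149 = 0.7186 kg O₂/d.

R_O ≈ 0.719 kg O₂/d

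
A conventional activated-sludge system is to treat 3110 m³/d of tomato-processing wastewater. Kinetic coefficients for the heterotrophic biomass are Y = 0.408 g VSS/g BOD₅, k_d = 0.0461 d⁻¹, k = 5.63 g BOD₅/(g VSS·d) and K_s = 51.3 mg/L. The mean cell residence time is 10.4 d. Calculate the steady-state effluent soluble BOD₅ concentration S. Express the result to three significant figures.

S ≈ 3.39 mg/L

For a completely mixed reactor with recycle the Lawrence–McCarty relation gives S = K_s·(1 + k_d·θ_c) / [θ_c·(Y·k − k_d) − 1] = 51.3 × (1 + 0.0461 × 10.4) / [10.4 × (0.408 × 5.63 − 0.0461) − 1] = 75.90 / 22.41 = 3.387 mg/L.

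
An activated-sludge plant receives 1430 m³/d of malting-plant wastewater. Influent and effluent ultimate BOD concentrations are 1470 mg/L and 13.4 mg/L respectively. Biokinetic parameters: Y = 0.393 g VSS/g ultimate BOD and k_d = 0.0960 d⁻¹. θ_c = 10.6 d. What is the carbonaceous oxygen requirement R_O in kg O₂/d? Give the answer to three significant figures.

R_O ≈ 1510 kg O₂/d

The observed yield is Y_obs = Y/(1 + k_d·θ_c) = 0.393 / (1 + 0.0960 × 10.6) = 0.393 / 2.018 = 0.1948 g VSS per g ultimate BOD removed.
Substrate removed = Q·(S₀ − S) = 1430 m³/d × (1470 − 13.4) g/m³ = 2.08×10^6 g/d = 2083 kg/d.
P_X = Y_obs·Q·(S₀ − S) = 0.1948 × 2083 = 405.7 kg VSS/d.
R_O = Q·(S₀ − S) − 1.42·P_X = 2083 − 1.42 × 405.7 = 1507 kg O₂/d.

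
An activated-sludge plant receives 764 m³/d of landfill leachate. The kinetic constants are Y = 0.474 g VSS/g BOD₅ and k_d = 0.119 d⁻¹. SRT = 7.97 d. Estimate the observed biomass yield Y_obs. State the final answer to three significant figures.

Y_obs ≈ 0.243 g VSS/g BOD₅

The observed yield is Y_obs = Y/(1 + k_d·θ_c) = 0.474 / (1 + 0.119 × 7.97) = 0.474 / 1.948 = 0.2433 g VSS per g BOD₅ removed.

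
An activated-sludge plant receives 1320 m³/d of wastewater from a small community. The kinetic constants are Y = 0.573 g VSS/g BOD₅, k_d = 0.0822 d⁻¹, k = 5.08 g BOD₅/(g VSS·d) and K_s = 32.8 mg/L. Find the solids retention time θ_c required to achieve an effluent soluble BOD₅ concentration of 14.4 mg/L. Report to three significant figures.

At the target effluent, Y k S/(K_s+S) = 0.573×5.08×14.4/47.20 = 0.8881 d⁻¹.
1/θ_c = 0.8881 − 0.0822 = 0.8059 d⁻¹, so θ_c = 1.241 d.

θ_c ≈ 1.24 d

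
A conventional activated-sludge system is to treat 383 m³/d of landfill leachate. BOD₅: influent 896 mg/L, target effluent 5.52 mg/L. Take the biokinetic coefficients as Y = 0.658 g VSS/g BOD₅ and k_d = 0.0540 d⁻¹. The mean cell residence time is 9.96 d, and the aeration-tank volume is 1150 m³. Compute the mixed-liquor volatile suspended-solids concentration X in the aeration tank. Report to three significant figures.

Solving the biomass balance for X: X = Y Q (S₀−S) θ_c / [V (1+k_d θ_c)] = 0.658 × 383 × (896 − 5.52) × 9.96 / [1150 × (1 + 0.0540 × 9.96)] = 1264 mg/L.

X ≈ 1260 mg/L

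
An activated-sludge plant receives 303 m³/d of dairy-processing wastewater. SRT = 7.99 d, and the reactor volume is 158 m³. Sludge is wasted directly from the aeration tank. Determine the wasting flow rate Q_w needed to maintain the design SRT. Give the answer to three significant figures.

Wasting from the aeration tank: Q_w = V / θ_c = 158.0 / 7.99 = 19.77 m³/d.

Q_w ≈ 19.8 m³/d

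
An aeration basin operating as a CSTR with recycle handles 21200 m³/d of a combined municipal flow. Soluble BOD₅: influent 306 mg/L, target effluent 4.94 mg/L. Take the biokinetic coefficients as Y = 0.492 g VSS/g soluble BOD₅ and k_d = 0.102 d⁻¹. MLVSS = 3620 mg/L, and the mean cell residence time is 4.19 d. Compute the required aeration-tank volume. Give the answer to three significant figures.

Rearranging the biomass balance for a CMAS with decay, V = Y·Q·ΔS·θ_c / [X·(1+k_d θ_c)] = 0.492 × 21200 × (306 − 4.94) × 4.19 / [3620 × (1 + 0.102 × 4.19)] = 1.32×10^7 / 5167 = 2546 m³.

V ≈ 2550 m³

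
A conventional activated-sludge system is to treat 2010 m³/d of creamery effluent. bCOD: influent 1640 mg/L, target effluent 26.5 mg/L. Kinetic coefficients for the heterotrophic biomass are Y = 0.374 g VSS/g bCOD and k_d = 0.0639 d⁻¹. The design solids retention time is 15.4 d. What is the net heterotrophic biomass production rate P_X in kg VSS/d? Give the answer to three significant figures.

P_X ≈ 611 kg VSS/d

Y_obs = Y / (1 + k_d θ_c) = 0.374 / (1 + 0.0639 × 15.4) = 0.374 / 1.984 = 0.1885.
Substrate removed = Q·(S₀ − S) = 2010 m³/d × (1640 − 26.5) g/m³ = 3.24×10^6 g/d = 3243 kg/d.
Net biomass production P_X = Y_obs × Q·(S₀ − S) = 0.1885 × 3243 = 611.3 kg VSS/d.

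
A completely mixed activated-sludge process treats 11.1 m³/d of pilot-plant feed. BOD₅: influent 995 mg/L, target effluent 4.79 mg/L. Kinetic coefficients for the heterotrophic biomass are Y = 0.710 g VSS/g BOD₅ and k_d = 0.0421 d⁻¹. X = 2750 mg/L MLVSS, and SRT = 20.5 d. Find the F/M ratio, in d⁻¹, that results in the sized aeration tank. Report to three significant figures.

F/M ≈ 0.129 d⁻¹

Rearranging the biomass balance for a CMAS with decay, V = Y·Q·ΔS·θ_c / [X·(1+k_d θ_c)] = 0.710 × 11.1 × (995 − 4.79) × 20.5 / [2750 × (1 + 0.0421 × 20.5)] = 1.6×10^5 / 5123 = 31.23 m³.
F/M = applied load / biomass = Q·S₀/(V·X) = 11.1 × 995 / (31.23 × 2750) = 0.1286 d⁻¹.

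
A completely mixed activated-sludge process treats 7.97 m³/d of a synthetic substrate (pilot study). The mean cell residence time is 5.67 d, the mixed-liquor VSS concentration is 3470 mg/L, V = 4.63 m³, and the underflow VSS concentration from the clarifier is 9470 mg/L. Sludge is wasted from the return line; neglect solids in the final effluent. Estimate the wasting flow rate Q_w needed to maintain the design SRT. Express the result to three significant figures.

Q_w = (V·X)/(θ_c X_r) = 4.630 × 3470 / (5.67 × 9470) = 0.2992 m³/d.

Q_w ≈ 0.299 m³/d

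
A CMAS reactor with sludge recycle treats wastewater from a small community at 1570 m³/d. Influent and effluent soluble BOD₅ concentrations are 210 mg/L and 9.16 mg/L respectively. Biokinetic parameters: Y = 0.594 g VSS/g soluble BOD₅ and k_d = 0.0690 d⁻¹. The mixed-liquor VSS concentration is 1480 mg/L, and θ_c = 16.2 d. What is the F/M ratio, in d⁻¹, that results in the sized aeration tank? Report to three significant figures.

Rearranging the biomass balance for a CMAS with decay, V = Y·Q·ΔS·θ_c / [X·(1+k_d θ_c)] = 0.594 × 1570 × (210 − 9.16) × 16.2 / [1480 × (1 + 0.0690 × 16.2)] = 3.03×10^6 / 3134 = 968.1 m³.
F/M = Q·S₀ / (V·X) = 1570 × 210 / (968.1 × 1480) = 0.2301 g soluble BOD₅·(g VSS·d)⁻¹.

F/M ≈ 0.230 d⁻¹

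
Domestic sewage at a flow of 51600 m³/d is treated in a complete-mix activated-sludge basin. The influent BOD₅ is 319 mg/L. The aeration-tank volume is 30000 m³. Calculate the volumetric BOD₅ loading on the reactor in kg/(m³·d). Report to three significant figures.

L_v ≈ 0.549 kg BOD₅/(m³·d)

Volumetric loading L_v = Q·S₀ / V = 51600 × 319 g/m³ / 30000 m³ = 548.7 g/(m³·d) = 0.5487 kg BOD₅/(m³·d).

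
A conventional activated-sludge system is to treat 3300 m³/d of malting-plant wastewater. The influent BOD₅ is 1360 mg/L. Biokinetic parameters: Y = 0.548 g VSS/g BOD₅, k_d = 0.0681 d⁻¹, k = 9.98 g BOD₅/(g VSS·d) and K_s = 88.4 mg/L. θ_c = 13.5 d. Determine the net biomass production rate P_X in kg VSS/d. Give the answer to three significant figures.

From the Monod/SRT balance for a CMAS, S = K_s·(1+k_d θ_c)/[θ_c·(Y k − k_d) − 1] = 88.4 × (1 + 0.0681 × 13.5) / [13.5 × (0.548 × 9.98 − 0.0681) − 1] = 169.7 / 71.91 = 2.359 mg/L.
Observed yield with endogenous decay: Y_obs = Y / (1 + k_d·θ_c) = 0.548 / (1 + 0.0681 × 13.5) = 0.548 / 1.919 = 0.2855 g VSS/g BOD₅.
Mass of BOD₅ removed per day: Q(S₀ − S) = 3300 × 1358 g/m³ = 4480 kg/d.
So the net sludge growth is P_X = 0.2855 × 4480 = 1279 kg VSS/d.

P_X ≈ 1280 kg VSS/d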